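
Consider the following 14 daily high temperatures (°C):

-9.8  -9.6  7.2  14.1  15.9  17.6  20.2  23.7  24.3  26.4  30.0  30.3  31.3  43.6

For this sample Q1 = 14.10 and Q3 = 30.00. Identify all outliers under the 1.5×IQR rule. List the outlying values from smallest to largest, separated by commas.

IQR = Q3 − Q1 = 30.00 − 14.10 = 15.90.
Lower fence = Q1 − 1.5·IQR = 14.10 − 23.85 = -9.75.
Upper fence = Q3 + 1.5·IQR = 30.00 + 23.85 = 53.85.
-9.8 < -9.75 → outlier.
All remaining values lie within [-9.75, 53.85].

-9.8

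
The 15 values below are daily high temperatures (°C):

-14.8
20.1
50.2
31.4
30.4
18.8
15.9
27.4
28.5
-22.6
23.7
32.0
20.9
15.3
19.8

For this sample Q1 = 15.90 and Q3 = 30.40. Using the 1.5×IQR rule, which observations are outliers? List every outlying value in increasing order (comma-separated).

-22.6, -14.8

IQR = Q3 − Q1 = 30.40 − 15.90 = 14.50.
Lower fence = Q1 − 1.5·IQR = 15.90 − 21.75 = -5.85.
Upper fence = Q3 + 1.5·IQR = 30.40 + 21.75 = 52.15.
-22.6 < -5.85 → outlier.
-14.8 < -5.85 → outlier.
All remaining values lie within [-5.85, 52.15].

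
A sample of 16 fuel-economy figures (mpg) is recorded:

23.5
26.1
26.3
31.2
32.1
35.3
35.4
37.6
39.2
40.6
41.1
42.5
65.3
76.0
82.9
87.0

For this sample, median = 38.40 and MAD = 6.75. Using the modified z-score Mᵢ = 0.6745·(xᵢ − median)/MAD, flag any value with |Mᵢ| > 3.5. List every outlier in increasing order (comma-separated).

|Mᵢ| > 3.5 ⇔ |xᵢ − 38.40| > 3.5·6.75/0.6745 = 35.03.
So outliers lie outside [3.37, 73.43].
76.0: M = 3.76 → outlier.
82.9: M = 4.45 → outlier.
87.0: M = 4.86 → outlier.

76.0, 82.9, 87.0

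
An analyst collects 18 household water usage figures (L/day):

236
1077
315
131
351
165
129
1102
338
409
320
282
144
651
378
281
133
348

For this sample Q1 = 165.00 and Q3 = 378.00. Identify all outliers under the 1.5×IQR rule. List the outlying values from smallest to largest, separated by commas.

IQR = Q3 − Q1 = 378.00 − 165.00 = 213.00.
Lower fence = Q1 − 1.5·IQR = 165.00 − 319.50 = -154.50.
Upper fence = Q3 + 1.5·IQR = 378.00 + 319.50 = 697.50.
1077 > 697.50 → outlier.
1102 > 697.50 → outlier.
All remaining values lie within [-154.50, 697.50].

1077, 1102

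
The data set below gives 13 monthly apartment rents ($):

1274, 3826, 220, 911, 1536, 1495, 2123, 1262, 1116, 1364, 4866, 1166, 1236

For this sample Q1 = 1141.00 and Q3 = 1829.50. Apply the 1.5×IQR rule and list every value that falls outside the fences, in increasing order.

3826, 4866

IQR = Q3 − Q1 = 1829.50 − 1141.00 = 688.50.
Lower fence = Q1 − 1.5·IQR = 1141.00 − 1032.75 = 108.25.
Upper fence = Q3 + 1.5·IQR = 1829.50 + 1032.75 = 2862.25.
3826 > 2862.25 → outlier.
4866 > 2862.25 → outlier.
All remaining values lie within [108.25, 2862.25].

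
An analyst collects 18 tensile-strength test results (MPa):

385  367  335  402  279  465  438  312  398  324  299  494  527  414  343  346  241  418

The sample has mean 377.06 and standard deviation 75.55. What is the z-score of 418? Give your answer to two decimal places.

z = (418 − 377.06) / 75.55 = 0.54.

0.54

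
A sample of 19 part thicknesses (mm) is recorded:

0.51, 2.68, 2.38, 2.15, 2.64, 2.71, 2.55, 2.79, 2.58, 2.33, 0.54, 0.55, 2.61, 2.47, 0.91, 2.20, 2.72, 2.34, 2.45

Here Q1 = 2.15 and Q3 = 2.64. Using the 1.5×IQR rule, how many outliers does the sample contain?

4

IQR = 0.49; fences at 2.15 − 0.735 = 1.415 and 2.64 + 0.735 = 3.375.
Outside the cutoffs: 0.51, 0.54, 0.55, 0.91.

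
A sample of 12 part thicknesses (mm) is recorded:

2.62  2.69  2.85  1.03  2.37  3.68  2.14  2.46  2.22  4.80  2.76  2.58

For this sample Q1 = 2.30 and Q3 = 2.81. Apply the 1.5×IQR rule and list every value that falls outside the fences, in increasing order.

IQR = Q3 − Q1 = 2.81 − 2.30 = 0.51.
Lower fence = Q1 − 1.5·IQR = 2.30 − 0.765 = 1.535.
Upper fence = Q3 + 1.5·IQR = 2.81 + 0.765 = 3.575.
1.03 < 1.535 → outlier.
3.68 > 3.575 → outlier.
4.80 > 3.575 → outlier.
All remaining values lie within [1.535, 3.575].

1.03, 3.68, 4.80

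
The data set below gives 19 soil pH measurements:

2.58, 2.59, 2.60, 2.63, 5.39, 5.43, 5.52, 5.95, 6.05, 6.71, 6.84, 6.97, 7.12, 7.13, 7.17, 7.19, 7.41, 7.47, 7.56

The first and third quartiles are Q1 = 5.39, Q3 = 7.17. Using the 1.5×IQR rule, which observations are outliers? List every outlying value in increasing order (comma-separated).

2.58, 2.59, 2.60, 2.63

IQR = Q3 − Q1 = 7.17 − 5.39 = 1.78.
Lower fence = Q1 − 1.5·IQR = 5.39 − 2.67 = 2.72.
Upper fence = Q3 + 1.5·IQR = 7.17 + 2.67 = 9.84.
2.58 < 2.72 → outlier.
2.59 < 2.72 → outlier.
2.60 < 2.72 → outlier.
2.63 < 2.72 → outlier.
All remaining values lie within [2.72, 9.84].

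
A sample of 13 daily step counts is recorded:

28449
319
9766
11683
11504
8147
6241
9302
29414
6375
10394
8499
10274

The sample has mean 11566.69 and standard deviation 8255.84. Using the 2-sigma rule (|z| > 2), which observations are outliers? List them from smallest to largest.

28449, 29414

Cutoffs at x̄ ± 2s: 11566.69 ± 2·8255.84 = [-4944.99, 28078.37].
28449: z = 2.04, |z| > 2 → outlier.
29414: z = 2.16, |z| > 2 → outlier.
Every other value lies within [-4944.99, 28078.37].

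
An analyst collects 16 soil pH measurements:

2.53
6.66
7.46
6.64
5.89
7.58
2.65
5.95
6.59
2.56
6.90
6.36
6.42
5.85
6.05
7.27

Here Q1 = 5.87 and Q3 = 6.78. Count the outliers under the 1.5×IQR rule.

3

IQR = 0.91; fences at 5.87 − 1.365 = 4.505 and 6.78 + 1.365 = 8.145.
Outside the cutoffs: 2.53, 2.56, 2.65.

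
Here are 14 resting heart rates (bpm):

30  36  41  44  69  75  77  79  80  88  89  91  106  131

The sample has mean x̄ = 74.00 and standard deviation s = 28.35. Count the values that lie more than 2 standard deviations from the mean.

1

Cutoffs: x̄ ± 2s = [17.30, 130.70].
Outside the cutoffs: 131.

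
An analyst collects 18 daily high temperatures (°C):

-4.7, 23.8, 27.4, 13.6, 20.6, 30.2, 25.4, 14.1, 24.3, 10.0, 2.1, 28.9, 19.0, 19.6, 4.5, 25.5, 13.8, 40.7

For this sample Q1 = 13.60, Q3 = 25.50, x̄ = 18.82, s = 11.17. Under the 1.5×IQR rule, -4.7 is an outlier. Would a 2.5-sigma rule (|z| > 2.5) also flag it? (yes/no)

no

z = (-4.7 − 18.82) / 11.17 = -2.11.
|z| = 2.11 ≤ 2.5.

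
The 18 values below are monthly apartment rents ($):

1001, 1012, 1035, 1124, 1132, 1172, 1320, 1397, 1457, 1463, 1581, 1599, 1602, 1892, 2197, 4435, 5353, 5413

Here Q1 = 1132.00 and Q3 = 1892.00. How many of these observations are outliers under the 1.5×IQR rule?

IQR = 760.00; fences at 1132.00 − 1140.00 = -8.00 and 1892.00 + 1140.00 = 3032.00.
Outside the cutoffs: 4435, 5353, 5413.

3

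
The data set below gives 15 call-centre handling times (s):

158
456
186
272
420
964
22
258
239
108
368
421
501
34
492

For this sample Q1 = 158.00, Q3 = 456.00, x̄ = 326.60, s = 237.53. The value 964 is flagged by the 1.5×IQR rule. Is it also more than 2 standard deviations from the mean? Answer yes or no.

z = (964 − 326.60) / 237.53 = 2.68.
|z| = 2.68 > 2.

yes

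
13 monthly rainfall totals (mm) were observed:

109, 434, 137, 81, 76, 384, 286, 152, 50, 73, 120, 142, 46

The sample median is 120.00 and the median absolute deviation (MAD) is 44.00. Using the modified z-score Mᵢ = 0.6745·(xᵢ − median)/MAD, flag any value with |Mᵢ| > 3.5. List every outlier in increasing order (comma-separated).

384, 434

|Mᵢ| > 3.5 ⇔ |xᵢ − 120.00| > 3.5·44.00/0.6745 = 228.32.
So outliers lie outside [-108.32, 348.32].
384: M = 4.05 → outlier.
434: M = 4.81 → outlier.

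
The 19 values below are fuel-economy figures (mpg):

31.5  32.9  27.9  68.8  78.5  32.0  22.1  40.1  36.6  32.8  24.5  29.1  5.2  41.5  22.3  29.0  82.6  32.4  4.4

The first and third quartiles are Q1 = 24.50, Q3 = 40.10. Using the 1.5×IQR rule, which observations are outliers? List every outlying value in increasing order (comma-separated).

68.8, 78.5, 82.6

IQR = Q3 − Q1 = 40.10 − 24.50 = 15.60.
Lower fence = Q1 − 1.5·IQR = 24.50 − 23.40 = 1.10.
Upper fence = Q3 + 1.5·IQR = 40.10 + 23.40 = 63.50.
68.8 > 63.50 → outlier.
78.5 > 63.50 → outlier.
82.6 > 63.50 → outlier.
All remaining values lie within [1.10, 63.50].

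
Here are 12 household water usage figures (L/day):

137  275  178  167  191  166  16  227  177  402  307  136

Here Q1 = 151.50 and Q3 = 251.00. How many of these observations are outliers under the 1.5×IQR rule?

1

IQR = 99.50; fences at 151.50 − 149.25 = 2.25 and 251.00 + 149.25 = 400.25.
Outside the cutoffs: 402.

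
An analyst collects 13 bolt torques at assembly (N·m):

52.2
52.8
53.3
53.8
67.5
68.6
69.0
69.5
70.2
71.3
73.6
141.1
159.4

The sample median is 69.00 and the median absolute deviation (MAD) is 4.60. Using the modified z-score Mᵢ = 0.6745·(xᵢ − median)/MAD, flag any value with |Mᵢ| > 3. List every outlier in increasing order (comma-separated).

141.1, 159.4

|Mᵢ| > 3 ⇔ |xᵢ − 69.00| > 3·4.60/0.6745 = 20.46.
So outliers lie outside [48.54, 89.46].
141.1: M = 10.57 → outlier.
159.4: M = 13.26 → outlier.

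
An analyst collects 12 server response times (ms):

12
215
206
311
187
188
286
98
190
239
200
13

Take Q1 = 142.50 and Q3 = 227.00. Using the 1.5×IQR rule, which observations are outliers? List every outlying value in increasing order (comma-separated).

12, 13

IQR = Q3 − Q1 = 227.00 − 142.50 = 84.50.
Lower fence = Q1 − 1.5·IQR = 142.50 − 126.75 = 15.75.
Upper fence = Q3 + 1.5·IQR = 227.00 + 126.75 = 353.75.
12 < 15.75 → outlier.
13 < 15.75 → outlier.
All remaining values lie within [15.75, 353.75].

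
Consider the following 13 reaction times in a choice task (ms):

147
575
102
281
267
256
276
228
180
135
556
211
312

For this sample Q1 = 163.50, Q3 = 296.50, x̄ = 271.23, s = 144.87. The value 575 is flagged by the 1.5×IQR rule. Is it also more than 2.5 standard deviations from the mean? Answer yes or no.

no

z = (575 − 271.23) / 144.87 = 2.10.
|z| = 2.10 ≤ 2.5.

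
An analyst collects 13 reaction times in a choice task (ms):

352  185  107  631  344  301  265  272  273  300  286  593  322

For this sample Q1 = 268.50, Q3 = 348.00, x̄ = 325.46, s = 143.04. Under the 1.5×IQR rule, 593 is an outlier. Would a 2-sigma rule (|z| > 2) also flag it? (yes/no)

no

z = (593 − 325.46) / 143.04 = 1.87.
|z| = 1.87 ≤ 2.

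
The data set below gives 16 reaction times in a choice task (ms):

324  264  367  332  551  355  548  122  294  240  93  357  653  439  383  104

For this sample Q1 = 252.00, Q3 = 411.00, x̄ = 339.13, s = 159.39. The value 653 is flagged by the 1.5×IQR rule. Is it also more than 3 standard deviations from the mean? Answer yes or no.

no

z = (653 − 339.13) / 159.39 = 1.97.
|z| = 1.97 ≤ 3.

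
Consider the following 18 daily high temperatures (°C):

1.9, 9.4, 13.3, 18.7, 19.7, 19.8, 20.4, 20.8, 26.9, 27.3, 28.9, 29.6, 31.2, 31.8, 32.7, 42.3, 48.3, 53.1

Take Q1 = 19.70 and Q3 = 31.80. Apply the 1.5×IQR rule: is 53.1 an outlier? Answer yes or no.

yes

IQR = Q3 − Q1 = 31.80 − 19.70 = 12.10.
Lower fence = Q1 − 1.5·IQR = 19.70 − 18.15 = 1.55.
Upper fence = Q3 + 1.5·IQR = 31.80 + 18.15 = 49.95.
53.1 lies above the upper fence.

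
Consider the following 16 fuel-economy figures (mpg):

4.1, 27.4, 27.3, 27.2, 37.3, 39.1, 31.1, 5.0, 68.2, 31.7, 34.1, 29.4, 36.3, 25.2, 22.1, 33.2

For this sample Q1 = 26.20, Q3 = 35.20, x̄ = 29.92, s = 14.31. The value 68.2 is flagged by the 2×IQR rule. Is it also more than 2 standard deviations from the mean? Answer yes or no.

z = (68.2 − 29.92) / 14.31 = 2.68.
|z| = 2.68 > 2.

yes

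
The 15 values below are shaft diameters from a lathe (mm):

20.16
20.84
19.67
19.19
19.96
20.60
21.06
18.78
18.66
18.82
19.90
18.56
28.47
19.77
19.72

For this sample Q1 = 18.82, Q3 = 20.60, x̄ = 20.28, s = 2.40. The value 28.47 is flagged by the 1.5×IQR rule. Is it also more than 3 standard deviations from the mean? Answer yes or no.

z = (28.47 − 20.28) / 2.40 = 3.41.
|z| = 3.41 > 3.

yes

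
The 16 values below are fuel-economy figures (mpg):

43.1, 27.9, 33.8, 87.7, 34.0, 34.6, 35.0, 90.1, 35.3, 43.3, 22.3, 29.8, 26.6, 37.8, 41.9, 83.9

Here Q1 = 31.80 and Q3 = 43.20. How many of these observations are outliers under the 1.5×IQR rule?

IQR = 11.40; fences at 31.80 − 17.10 = 14.70 and 43.20 + 17.10 = 60.30.
Outside the cutoffs: 83.9, 87.7, 90.1.

3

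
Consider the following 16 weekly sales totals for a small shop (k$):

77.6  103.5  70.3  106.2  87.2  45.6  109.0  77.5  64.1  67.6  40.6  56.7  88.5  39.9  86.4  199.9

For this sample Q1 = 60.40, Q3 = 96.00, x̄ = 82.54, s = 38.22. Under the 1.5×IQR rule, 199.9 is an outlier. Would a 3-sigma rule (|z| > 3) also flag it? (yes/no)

yes

z = (199.9 − 82.54) / 38.22 = 3.07.
|z| = 3.07 > 3.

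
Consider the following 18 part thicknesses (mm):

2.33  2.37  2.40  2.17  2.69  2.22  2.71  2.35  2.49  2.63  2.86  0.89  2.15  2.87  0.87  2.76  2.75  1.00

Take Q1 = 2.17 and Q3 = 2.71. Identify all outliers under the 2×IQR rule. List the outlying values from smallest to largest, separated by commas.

IQR = Q3 − Q1 = 2.71 − 2.17 = 0.54.
Lower fence = Q1 − 2·IQR = 2.17 − 1.08 = 1.09.
Upper fence = Q3 + 2·IQR = 2.71 + 1.08 = 3.79.
0.87 < 1.09 → outlier.
0.89 < 1.09 → outlier.
1.00 < 1.09 → outlier.
All remaining values lie within [1.09, 3.79].

0.87, 0.89, 1.00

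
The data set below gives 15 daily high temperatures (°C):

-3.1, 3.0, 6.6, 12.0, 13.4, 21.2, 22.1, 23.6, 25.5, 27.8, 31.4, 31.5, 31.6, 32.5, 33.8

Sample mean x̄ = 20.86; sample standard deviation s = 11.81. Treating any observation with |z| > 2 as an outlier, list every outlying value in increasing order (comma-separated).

Cutoffs at x̄ ± 2s: 20.86 ± 2·11.81 = [-2.76, 44.48].
-3.1: z = -2.03, |z| > 2 → outlier.
Every other value lies within [-2.76, 44.48].

-3.1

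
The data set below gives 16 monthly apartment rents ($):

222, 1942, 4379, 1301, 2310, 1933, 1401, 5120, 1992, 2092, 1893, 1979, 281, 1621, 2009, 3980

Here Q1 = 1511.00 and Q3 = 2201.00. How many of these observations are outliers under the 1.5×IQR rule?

5

IQR = 690.00; fences at 1511.00 − 1035.00 = 476.00 and 2201.00 + 1035.00 = 3236.00.
Outside the cutoffs: 222, 281, 3980, 4379, 5120.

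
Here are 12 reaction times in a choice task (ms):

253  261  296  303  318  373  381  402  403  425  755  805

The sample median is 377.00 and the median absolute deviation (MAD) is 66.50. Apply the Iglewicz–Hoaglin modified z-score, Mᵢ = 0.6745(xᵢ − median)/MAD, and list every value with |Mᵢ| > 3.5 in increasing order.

|Mᵢ| > 3.5 ⇔ |xᵢ − 377.00| > 3.5·66.50/0.6745 = 345.07.
So outliers lie outside [31.93, 722.07].
755: M = 3.83 → outlier.
805: M = 4.34 → outlier.

755, 805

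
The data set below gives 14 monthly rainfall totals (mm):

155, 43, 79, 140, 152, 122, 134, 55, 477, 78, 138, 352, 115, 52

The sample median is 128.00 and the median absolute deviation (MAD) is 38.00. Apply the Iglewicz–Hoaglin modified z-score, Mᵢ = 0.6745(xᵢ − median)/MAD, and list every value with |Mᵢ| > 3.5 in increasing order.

352, 477

|Mᵢ| > 3.5 ⇔ |xᵢ − 128.00| > 3.5·38.00/0.6745 = 197.18.
So outliers lie outside [-69.18, 325.18].
352: M = 3.98 → outlier.
477: M = 6.19 → outlier.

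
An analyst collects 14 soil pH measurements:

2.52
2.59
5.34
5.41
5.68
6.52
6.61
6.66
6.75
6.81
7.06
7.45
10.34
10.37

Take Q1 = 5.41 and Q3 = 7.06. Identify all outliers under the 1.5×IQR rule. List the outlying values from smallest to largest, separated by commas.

IQR = Q3 − Q1 = 7.06 − 5.41 = 1.65.
Lower fence = Q1 − 1.5·IQR = 5.41 − 2.475 = 2.935.
Upper fence = Q3 + 1.5·IQR = 7.06 + 2.475 = 9.535.
2.52 < 2.935 → outlier.
2.59 < 2.935 → outlier.
10.34 > 9.535 → outlier.
10.37 > 9.535 → outlier.
All remaining values lie within [2.935, 9.535].

2.52, 2.59, 10.34, 10.37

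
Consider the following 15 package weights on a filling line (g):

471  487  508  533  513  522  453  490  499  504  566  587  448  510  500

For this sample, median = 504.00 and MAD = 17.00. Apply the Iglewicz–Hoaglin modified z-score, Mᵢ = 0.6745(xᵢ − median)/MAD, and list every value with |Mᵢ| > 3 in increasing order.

587

|Mᵢ| > 3 ⇔ |xᵢ − 504.00| > 3·17.00/0.6745 = 75.61.
So outliers lie outside [428.39, 579.61].
587: M = 3.29 → outlier.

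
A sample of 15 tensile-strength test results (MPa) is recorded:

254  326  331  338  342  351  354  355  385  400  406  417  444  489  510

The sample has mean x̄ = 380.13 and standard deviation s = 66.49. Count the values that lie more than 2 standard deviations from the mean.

0

Cutoffs: x̄ ± 2s = [247.15, 513.11].
Every value lies within the cutoffs.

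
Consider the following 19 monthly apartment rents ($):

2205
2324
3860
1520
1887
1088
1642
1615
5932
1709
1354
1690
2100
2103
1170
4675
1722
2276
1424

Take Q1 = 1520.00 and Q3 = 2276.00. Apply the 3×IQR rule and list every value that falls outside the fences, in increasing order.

4675, 5932

IQR = Q3 − Q1 = 2276.00 − 1520.00 = 756.00.
Lower fence = Q1 − 3·IQR = 1520.00 − 2268.00 = -748.00.
Upper fence = Q3 + 3·IQR = 2276.00 + 2268.00 = 4544.00.
4675 > 4544.00 → outlier.
5932 > 4544.00 → outlier.
All remaining values lie within [-748.00, 4544.00].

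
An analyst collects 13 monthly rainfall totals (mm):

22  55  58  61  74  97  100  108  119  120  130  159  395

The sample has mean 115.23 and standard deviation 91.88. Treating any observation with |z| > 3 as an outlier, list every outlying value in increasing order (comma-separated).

395

Cutoffs at x̄ ± 3s: 115.23 ± 3·91.88 = [-160.41, 390.87].
395: z = 3.04, |z| > 3 → outlier.
Every other value lies within [-160.41, 390.87].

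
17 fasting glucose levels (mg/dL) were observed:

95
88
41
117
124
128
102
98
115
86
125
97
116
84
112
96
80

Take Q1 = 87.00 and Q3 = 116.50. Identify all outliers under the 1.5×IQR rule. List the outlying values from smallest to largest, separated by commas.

IQR = Q3 − Q1 = 116.50 − 87.00 = 29.50.
Lower fence = Q1 − 1.5·IQR = 87.00 − 44.25 = 42.75.
Upper fence = Q3 + 1.5·IQR = 116.50 + 44.25 = 160.75.
41 < 42.75 → outlier.
All remaining values lie within [42.75, 160.75].

41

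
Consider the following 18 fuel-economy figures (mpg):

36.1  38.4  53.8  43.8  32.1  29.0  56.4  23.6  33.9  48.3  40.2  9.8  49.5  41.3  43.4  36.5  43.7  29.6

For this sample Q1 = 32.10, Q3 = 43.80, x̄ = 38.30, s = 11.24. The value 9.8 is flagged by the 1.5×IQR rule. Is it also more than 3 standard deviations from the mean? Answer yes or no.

no

z = (9.8 − 38.30) / 11.24 = -2.54.
|z| = 2.54 ≤ 3.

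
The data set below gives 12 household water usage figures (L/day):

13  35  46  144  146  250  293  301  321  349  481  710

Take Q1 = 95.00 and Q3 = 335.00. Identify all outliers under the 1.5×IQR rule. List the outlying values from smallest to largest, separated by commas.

710

IQR = Q3 − Q1 = 335.00 − 95.00 = 240.00.
Lower fence = Q1 − 1.5·IQR = 95.00 − 360.00 = -265.00.
Upper fence = Q3 + 1.5·IQR = 335.00 + 360.00 = 695.00.
710 > 695.00 → outlier.
All remaining values lie within [-265.00, 695.00].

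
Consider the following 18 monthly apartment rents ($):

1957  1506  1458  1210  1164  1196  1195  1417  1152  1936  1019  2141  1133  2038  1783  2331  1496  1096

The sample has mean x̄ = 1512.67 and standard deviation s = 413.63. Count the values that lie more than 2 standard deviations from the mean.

Cutoffs: x̄ ± 2s = [685.41, 2339.93].
Every value lies within the cutoffs.

0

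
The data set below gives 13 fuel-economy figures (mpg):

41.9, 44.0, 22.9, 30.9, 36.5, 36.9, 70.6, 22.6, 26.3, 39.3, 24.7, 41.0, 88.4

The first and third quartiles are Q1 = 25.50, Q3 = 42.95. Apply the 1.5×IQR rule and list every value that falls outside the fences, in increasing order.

IQR = Q3 − Q1 = 42.95 − 25.50 = 17.45.
Lower fence = Q1 − 1.5·IQR = 25.50 − 26.175 = -0.675.
Upper fence = Q3 + 1.5·IQR = 42.95 + 26.175 = 69.125.
70.6 > 69.125 → outlier.
88.4 > 69.125 → outlier.
All remaining values lie within [-0.675, 69.125].

70.6, 88.4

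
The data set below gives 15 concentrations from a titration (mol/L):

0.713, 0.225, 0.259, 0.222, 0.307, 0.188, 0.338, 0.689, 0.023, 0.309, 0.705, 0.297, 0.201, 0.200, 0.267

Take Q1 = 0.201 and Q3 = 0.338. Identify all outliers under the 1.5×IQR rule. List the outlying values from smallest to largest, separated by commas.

0.689, 0.705, 0.713

IQR = Q3 − Q1 = 0.338 − 0.201 = 0.137.
Lower fence = Q1 − 1.5·IQR = 0.201 − 0.2055 = -0.0045.
Upper fence = Q3 + 1.5·IQR = 0.338 + 0.2055 = 0.5435.
0.689 > 0.5435 → outlier.
0.705 > 0.5435 → outlier.
0.713 > 0.5435 → outlier.
All remaining values lie within [-0.0045, 0.5435].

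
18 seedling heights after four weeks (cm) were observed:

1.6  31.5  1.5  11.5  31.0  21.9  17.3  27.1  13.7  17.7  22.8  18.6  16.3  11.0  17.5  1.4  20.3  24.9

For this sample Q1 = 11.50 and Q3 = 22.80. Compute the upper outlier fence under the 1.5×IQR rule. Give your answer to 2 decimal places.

IQR = Q3 − Q1 = 22.80 − 11.50 = 11.30.
Lower fence = Q1 − 1.5·IQR = 11.50 − 16.95 = -5.45.
Upper fence = Q3 + 1.5·IQR = 22.80 + 16.95 = 39.75.

39.75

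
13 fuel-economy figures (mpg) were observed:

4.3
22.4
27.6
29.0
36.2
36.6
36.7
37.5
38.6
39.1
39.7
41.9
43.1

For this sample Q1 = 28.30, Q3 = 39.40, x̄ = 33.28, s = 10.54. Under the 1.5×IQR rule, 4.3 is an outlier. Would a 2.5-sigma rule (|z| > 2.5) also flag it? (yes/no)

yes

z = (4.3 − 33.28) / 10.54 = -2.75.
|z| = 2.75 > 2.5.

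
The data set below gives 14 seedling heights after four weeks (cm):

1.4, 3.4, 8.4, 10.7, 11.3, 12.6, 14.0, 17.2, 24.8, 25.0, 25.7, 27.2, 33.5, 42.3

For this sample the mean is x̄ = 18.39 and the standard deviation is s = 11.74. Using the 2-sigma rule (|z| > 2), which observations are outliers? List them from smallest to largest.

Cutoffs at x̄ ± 2s: 18.39 ± 2·11.74 = [-5.09, 41.87].
42.3: z = 2.04, |z| > 2 → outlier.
Every other value lies within [-5.09, 41.87].

42.3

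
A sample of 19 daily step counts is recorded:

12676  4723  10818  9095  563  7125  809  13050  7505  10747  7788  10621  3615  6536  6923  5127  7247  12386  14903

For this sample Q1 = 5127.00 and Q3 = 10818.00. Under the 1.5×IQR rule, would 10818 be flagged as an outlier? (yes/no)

no

IQR = Q3 − Q1 = 10818.00 − 5127.00 = 5691.00.
Lower fence = Q1 − 1.5·IQR = 5127.00 − 8536.50 = -3409.50.
Upper fence = Q3 + 1.5·IQR = 10818.00 + 8536.50 = 19354.50.
10818 lies within [-3409.50, 19354.50].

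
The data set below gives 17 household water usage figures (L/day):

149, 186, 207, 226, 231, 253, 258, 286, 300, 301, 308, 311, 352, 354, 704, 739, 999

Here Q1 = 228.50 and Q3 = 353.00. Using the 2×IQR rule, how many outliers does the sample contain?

IQR = 124.50; fences at 228.50 − 249.00 = -20.50 and 353.00 + 249.00 = 602.00.
Outside the cutoffs: 704, 739, 999.

3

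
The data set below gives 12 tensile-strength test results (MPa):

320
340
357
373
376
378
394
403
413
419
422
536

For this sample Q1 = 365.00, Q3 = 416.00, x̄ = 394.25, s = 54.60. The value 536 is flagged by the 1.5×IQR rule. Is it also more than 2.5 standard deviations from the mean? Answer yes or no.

z = (536 − 394.25) / 54.60 = 2.60.
|z| = 2.60 > 2.5.

yes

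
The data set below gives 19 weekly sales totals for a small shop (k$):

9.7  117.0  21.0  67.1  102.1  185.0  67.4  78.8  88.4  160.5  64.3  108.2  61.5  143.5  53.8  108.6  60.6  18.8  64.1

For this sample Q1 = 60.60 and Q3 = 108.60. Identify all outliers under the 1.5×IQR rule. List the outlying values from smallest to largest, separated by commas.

IQR = Q3 − Q1 = 108.60 − 60.60 = 48.00.
Lower fence = Q1 − 1.5·IQR = 60.60 − 72.00 = -11.40.
Upper fence = Q3 + 1.5·IQR = 108.60 + 72.00 = 180.60.
185.0 > 180.60 → outlier.
All remaining values lie within [-11.40, 180.60].

185.0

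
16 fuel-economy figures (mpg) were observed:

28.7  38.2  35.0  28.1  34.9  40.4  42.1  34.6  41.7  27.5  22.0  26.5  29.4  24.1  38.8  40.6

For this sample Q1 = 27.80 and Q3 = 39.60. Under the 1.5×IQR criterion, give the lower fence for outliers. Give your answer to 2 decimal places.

IQR = Q3 − Q1 = 39.60 − 27.80 = 11.80.
Lower fence = Q1 − 1.5·IQR = 27.80 − 17.70 = 10.10.
Upper fence = Q3 + 1.5·IQR = 39.60 + 17.70 = 57.30.

10.10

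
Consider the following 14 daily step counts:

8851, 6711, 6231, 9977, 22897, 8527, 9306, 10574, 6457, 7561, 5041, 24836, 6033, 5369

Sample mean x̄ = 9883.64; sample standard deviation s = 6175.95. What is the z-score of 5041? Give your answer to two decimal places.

-0.78

z = (5041 − 9883.64) / 6175.95 = -0.78.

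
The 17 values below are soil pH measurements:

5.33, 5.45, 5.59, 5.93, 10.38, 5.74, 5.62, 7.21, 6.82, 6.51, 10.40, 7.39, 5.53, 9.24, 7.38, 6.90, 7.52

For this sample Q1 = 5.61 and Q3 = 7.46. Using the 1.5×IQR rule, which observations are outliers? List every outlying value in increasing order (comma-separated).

10.38, 10.40

IQR = Q3 − Q1 = 7.46 − 5.61 = 1.85.
Lower fence = Q1 − 1.5·IQR = 5.61 − 2.775 = 2.835.
Upper fence = Q3 + 1.5·IQR = 7.46 + 2.775 = 10.235.
10.38 > 10.235 → outlier.
10.40 > 10.235 → outlier.
All remaining values lie within [2.835, 10.235].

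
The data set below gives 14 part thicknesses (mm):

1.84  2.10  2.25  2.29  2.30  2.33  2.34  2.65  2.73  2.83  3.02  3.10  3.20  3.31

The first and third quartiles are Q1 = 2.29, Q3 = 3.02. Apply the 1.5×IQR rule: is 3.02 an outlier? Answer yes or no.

IQR = Q3 − Q1 = 3.02 − 2.29 = 0.73.
Lower fence = Q1 − 1.5·IQR = 2.29 − 1.095 = 1.195.
Upper fence = Q3 + 1.5·IQR = 3.02 + 1.095 = 4.115.
3.02 lies within [1.195, 4.115].

no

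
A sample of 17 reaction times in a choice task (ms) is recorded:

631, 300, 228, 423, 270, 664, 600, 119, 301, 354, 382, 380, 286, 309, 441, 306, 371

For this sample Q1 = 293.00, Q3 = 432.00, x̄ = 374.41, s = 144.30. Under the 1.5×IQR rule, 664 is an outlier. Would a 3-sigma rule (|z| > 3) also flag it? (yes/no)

no

z = (664 − 374.41) / 144.30 = 2.01.
|z| = 2.01 ≤ 3.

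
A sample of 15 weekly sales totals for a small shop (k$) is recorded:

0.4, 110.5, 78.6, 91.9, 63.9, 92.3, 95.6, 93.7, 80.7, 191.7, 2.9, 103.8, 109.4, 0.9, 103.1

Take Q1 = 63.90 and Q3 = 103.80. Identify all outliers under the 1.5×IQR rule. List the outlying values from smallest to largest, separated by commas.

0.4, 0.9, 2.9, 191.7

IQR = Q3 − Q1 = 103.80 − 63.90 = 39.90.
Lower fence = Q1 − 1.5·IQR = 63.90 − 59.85 = 4.05.
Upper fence = Q3 + 1.5·IQR = 103.80 + 59.85 = 163.65.
0.4 < 4.05 → outlier.
0.9 < 4.05 → outlier.
2.9 < 4.05 → outlier.
191.7 > 163.65 → outlier.
All remaining values lie within [4.05, 163.65].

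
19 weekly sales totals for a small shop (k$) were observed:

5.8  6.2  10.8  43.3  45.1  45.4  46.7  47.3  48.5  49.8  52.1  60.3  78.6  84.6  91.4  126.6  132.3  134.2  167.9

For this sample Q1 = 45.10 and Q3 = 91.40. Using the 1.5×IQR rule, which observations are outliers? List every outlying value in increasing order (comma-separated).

167.9

IQR = Q3 − Q1 = 91.40 − 45.10 = 46.30.
Lower fence = Q1 − 1.5·IQR = 45.10 − 69.45 = -24.35.
Upper fence = Q3 + 1.5·IQR = 91.40 + 69.45 = 160.85.
167.9 > 160.85 → outlier.
All remaining values lie within [-24.35, 160.85].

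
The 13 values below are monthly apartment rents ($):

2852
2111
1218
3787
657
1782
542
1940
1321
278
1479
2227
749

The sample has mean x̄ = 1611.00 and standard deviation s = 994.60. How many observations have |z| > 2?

Cutoffs: x̄ ± 2s = [-378.20, 3600.20].
Outside the cutoffs: 3787.

1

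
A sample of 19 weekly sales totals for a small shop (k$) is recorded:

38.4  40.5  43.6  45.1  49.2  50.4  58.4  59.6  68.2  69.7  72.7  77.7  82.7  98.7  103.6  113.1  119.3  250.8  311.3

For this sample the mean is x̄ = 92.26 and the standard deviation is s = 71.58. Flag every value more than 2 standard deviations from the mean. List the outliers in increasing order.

Cutoffs at x̄ ± 2s: 92.26 ± 2·71.58 = [-50.90, 235.42].
250.8: z = 2.21, |z| > 2 → outlier.
311.3: z = 3.06, |z| > 2 → outlier.
Every other value lies within [-50.90, 235.42].

250.8, 311.3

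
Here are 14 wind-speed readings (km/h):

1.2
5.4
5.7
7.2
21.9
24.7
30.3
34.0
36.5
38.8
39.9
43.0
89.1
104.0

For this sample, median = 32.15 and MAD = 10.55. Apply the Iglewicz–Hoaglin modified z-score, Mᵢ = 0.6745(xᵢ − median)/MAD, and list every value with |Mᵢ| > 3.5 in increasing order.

|Mᵢ| > 3.5 ⇔ |xᵢ − 32.15| > 3.5·10.55/0.6745 = 54.74.
So outliers lie outside [-22.59, 86.89].
89.1: M = 3.64 → outlier.
104.0: M = 4.59 → outlier.

89.1, 104.0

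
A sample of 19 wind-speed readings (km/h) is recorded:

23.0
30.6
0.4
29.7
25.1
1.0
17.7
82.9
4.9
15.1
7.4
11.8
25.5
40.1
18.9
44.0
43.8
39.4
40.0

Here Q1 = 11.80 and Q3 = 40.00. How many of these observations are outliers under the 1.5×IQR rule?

IQR = 28.20; fences at 11.80 − 42.30 = -30.50 and 40.00 + 42.30 = 82.30.
Outside the cutoffs: 82.9.

1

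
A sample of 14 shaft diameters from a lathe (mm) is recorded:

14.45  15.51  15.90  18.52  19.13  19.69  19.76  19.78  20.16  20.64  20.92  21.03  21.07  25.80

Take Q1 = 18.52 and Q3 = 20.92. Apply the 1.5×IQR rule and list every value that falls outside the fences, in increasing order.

IQR = Q3 − Q1 = 20.92 − 18.52 = 2.40.
Lower fence = Q1 − 1.5·IQR = 18.52 − 3.60 = 14.92.
Upper fence = Q3 + 1.5·IQR = 20.92 + 3.60 = 24.52.
14.45 < 14.92 → outlier.
25.80 > 24.52 → outlier.
All remaining values lie within [14.92, 24.52].

14.45, 25.80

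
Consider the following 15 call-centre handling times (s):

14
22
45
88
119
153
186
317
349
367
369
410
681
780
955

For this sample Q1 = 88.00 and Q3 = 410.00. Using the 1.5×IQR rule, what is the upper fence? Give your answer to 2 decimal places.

IQR = Q3 − Q1 = 410.00 − 88.00 = 322.00.
Lower fence = Q1 − 1.5·IQR = 88.00 − 483.00 = -395.00.
Upper fence = Q3 + 1.5·IQR = 410.00 + 483.00 = 893.00.

893.00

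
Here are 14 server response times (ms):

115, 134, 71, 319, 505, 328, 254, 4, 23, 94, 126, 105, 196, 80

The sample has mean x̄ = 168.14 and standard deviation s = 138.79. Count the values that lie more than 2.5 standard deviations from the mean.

0

Cutoffs: x̄ ± 2.5s = [-178.835, 515.115].
Every value lies within the cutoffs.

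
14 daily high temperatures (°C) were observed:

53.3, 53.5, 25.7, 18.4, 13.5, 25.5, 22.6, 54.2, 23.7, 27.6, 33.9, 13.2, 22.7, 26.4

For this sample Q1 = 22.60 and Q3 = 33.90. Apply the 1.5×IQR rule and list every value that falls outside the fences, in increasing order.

IQR = Q3 − Q1 = 33.90 − 22.60 = 11.30.
Lower fence = Q1 − 1.5·IQR = 22.60 − 16.95 = 5.65.
Upper fence = Q3 + 1.5·IQR = 33.90 + 16.95 = 50.85.
53.3 > 50.85 → outlier.
53.5 > 50.85 → outlier.
54.2 > 50.85 → outlier.
All remaining values lie within [5.65, 50.85].

53.3, 53.5, 54.2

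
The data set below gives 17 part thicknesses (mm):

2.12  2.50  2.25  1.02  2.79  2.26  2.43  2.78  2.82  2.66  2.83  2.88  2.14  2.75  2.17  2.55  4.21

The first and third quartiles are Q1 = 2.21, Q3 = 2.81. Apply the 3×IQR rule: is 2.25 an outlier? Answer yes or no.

IQR = Q3 − Q1 = 2.81 − 2.21 = 0.60.
Lower fence = Q1 − 3·IQR = 2.21 − 1.80 = 0.41.
Upper fence = Q3 + 3·IQR = 2.81 + 1.80 = 4.61.
2.25 lies within [0.41, 4.61].

no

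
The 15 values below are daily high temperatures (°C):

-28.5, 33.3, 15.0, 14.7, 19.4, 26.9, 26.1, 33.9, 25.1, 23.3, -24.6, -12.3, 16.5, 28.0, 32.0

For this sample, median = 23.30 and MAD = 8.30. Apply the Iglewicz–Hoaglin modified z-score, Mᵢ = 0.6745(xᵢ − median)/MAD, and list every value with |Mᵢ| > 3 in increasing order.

-28.5, -24.6

|Mᵢ| > 3 ⇔ |xᵢ − 23.30| > 3·8.30/0.6745 = 36.92.
So outliers lie outside [-13.62, 60.22].
-28.5: M = -4.21 → outlier.
-24.6: M = -3.89 → outlier.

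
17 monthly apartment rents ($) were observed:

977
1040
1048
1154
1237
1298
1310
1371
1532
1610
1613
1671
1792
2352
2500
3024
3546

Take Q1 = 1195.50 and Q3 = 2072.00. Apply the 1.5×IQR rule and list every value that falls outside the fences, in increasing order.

3546

IQR = Q3 − Q1 = 2072.00 − 1195.50 = 876.50.
Lower fence = Q1 − 1.5·IQR = 1195.50 − 1314.75 = -119.25.
Upper fence = Q3 + 1.5·IQR = 2072.00 + 1314.75 = 3386.75.
3546 > 3386.75 → outlier.
All remaining values lie within [-119.25, 3386.75].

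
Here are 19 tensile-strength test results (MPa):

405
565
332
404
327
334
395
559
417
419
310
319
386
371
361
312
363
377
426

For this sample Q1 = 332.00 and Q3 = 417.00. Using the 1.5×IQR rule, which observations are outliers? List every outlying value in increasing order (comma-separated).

IQR = Q3 − Q1 = 417.00 − 332.00 = 85.00.
Lower fence = Q1 − 1.5·IQR = 332.00 − 127.50 = 204.50.
Upper fence = Q3 + 1.5·IQR = 417.00 + 127.50 = 544.50.
559 > 544.50 → outlier.
565 > 544.50 → outlier.
All remaining values lie within [204.50, 544.50].

559, 565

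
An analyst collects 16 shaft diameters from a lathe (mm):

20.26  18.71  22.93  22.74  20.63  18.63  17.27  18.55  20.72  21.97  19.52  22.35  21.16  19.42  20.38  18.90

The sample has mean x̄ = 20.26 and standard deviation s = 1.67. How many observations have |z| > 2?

0

Cutoffs: x̄ ± 2s = [16.92, 23.60].
Every value lies within the cutoffs.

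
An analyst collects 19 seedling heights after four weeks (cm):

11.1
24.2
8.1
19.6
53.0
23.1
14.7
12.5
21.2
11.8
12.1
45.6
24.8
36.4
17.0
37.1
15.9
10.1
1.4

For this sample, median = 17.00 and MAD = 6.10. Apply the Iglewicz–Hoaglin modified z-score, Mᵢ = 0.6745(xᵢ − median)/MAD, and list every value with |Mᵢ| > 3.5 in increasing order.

|Mᵢ| > 3.5 ⇔ |xᵢ − 17.00| > 3.5·6.10/0.6745 = 31.65.
So outliers lie outside [-14.65, 48.65].
53.0: M = 3.98 → outlier.

53.0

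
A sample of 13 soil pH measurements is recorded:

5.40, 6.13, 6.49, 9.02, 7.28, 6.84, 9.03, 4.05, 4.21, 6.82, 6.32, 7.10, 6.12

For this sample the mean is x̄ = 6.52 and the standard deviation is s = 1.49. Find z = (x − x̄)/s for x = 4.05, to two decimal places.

-1.66

z = (4.05 − 6.52) / 1.49 = -1.66.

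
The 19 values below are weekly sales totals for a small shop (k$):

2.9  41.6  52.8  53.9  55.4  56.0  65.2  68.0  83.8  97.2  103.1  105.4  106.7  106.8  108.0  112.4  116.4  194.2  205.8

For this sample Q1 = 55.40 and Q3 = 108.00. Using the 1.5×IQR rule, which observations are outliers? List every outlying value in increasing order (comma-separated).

194.2, 205.8

IQR = Q3 − Q1 = 108.00 − 55.40 = 52.60.
Lower fence = Q1 − 1.5·IQR = 55.40 − 78.90 = -23.50.
Upper fence = Q3 + 1.5·IQR = 108.00 + 78.90 = 186.90.
194.2 > 186.90 → outlier.
205.8 > 186.90 → outlier.
All remaining values lie within [-23.50, 186.90].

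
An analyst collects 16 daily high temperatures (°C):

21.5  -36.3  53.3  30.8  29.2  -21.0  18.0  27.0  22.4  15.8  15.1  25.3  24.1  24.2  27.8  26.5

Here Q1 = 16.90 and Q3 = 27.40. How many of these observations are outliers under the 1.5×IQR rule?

IQR = 10.50; fences at 16.90 − 15.75 = 1.15 and 27.40 + 15.75 = 43.15.
Outside the cutoffs: -36.3, -21.0, 53.3.

3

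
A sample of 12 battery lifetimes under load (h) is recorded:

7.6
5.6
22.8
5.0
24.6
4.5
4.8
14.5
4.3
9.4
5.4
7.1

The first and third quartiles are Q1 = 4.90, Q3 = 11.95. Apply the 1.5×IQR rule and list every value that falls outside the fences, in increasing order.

IQR = Q3 − Q1 = 11.95 − 4.90 = 7.05.
Lower fence = Q1 − 1.5·IQR = 4.90 − 10.575 = -5.675.
Upper fence = Q3 + 1.5·IQR = 11.95 + 10.575 = 22.525.
22.8 > 22.525 → outlier.
24.6 > 22.525 → outlier.
All remaining values lie within [-5.675, 22.525].

22.8, 24.6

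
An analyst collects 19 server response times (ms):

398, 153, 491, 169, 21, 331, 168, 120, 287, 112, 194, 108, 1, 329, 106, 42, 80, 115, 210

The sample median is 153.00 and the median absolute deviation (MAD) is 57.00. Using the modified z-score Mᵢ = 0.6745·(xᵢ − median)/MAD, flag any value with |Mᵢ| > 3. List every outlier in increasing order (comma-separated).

|Mᵢ| > 3 ⇔ |xᵢ − 153.00| > 3·57.00/0.6745 = 253.52.
So outliers lie outside [-100.52, 406.52].
491: M = 4.00 → outlier.

491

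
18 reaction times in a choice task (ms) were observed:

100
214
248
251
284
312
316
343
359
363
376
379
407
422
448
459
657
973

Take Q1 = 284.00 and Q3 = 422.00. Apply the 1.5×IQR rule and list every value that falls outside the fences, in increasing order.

IQR = Q3 − Q1 = 422.00 − 284.00 = 138.00.
Lower fence = Q1 − 1.5·IQR = 284.00 − 207.00 = 77.00.
Upper fence = Q3 + 1.5·IQR = 422.00 + 207.00 = 629.00.
657 > 629.00 → outlier.
973 > 629.00 → outlier.
All remaining values lie within [77.00, 629.00].

657, 973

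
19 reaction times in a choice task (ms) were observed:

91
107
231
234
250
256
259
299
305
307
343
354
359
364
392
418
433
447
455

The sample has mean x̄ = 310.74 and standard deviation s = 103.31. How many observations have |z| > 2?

1

Cutoffs: x̄ ± 2s = [104.12, 517.36].
Outside the cutoffs: 91.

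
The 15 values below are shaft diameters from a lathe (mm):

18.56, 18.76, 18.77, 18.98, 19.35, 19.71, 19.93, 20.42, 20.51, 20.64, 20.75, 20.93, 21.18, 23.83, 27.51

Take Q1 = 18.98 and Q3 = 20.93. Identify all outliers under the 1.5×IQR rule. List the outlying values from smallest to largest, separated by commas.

27.51

IQR = Q3 − Q1 = 20.93 − 18.98 = 1.95.
Lower fence = Q1 − 1.5·IQR = 18.98 − 2.925 = 16.055.
Upper fence = Q3 + 1.5·IQR = 20.93 + 2.925 = 23.855.
27.51 > 23.855 → outlier.
All remaining values lie within [16.055, 23.855].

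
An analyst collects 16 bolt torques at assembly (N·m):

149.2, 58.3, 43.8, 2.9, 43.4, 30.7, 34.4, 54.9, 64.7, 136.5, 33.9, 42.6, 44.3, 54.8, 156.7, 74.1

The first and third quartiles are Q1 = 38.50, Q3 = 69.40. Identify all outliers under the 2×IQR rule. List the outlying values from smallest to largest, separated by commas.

136.5, 149.2, 156.7

IQR = Q3 − Q1 = 69.40 − 38.50 = 30.90.
Lower fence = Q1 − 2·IQR = 38.50 − 61.80 = -23.30.
Upper fence = Q3 + 2·IQR = 69.40 + 61.80 = 131.20.
136.5 > 131.20 → outlier.
149.2 > 131.20 → outlier.
156.7 > 131.20 → outlier.
All remaining values lie within [-23.30, 131.20].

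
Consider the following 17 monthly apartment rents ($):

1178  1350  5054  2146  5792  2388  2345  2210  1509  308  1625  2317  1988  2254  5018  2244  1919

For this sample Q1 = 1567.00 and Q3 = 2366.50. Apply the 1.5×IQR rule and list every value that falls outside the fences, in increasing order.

308, 5018, 5054, 5792

IQR = Q3 − Q1 = 2366.50 − 1567.00 = 799.50.
Lower fence = Q1 − 1.5·IQR = 1567.00 − 1199.25 = 367.75.
Upper fence = Q3 + 1.5·IQR = 2366.50 + 1199.25 = 3565.75.
308 < 367.75 → outlier.
5018 > 3565.75 → outlier.
5054 > 3565.75 → outlier.
5792 > 3565.75 → outlier.
All remaining values lie within [367.75, 3565.75].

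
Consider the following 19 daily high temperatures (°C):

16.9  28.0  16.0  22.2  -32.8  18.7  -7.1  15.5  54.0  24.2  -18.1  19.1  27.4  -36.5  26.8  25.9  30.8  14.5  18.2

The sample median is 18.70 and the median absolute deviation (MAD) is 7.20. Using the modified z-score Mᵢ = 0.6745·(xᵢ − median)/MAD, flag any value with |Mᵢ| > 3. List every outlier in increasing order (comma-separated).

|Mᵢ| > 3 ⇔ |xᵢ − 18.70| > 3·7.20/0.6745 = 32.02.
So outliers lie outside [-13.32, 50.72].
-36.5: M = -5.17 → outlier.
-32.8: M = -4.82 → outlier.
-18.1: M = -3.45 → outlier.
54.0: M = 3.31 → outlier.

-36.5, -32.8, -18.1, 54.0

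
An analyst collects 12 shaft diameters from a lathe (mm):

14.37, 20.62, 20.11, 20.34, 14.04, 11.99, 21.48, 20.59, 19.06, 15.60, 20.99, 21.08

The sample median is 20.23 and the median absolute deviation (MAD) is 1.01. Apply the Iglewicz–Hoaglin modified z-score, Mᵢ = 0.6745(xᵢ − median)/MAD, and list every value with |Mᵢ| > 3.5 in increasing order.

11.99, 14.04, 14.37

|Mᵢ| > 3.5 ⇔ |xᵢ − 20.23| > 3.5·1.01/0.6745 = 5.24.
So outliers lie outside [14.99, 25.47].
11.99: M = -5.50 → outlier.
14.04: M = -4.13 → outlier.
14.37: M = -3.91 → outlier.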